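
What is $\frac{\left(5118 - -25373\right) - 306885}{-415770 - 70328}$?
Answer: $\frac{138197}{243049} \approx 0.5686$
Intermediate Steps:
$\frac{\left(5118 - -25373\right) - 306885}{-415770 - 70328} = \frac{\left(5118 + 25373\right) - 306885}{-486098} = \left(30491 - 306885\right) \left(- \frac{1}{486098}\right) = \left(-276394\right) \left(- \frac{1}{486098}\right) = \frac{138197}{243049}$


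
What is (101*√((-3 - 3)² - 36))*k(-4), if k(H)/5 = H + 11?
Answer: 0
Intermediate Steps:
k(H) = 55 + 5*H (k(H) = 5*(H + 11) = 5*(11 + H) = 55 + 5*H)
(101*√((-3 - 3)² - 36))*k(-4) = (101*√((-3 - 3)² - 36))*(55 + 5*(-4)) = (101*√((-6)² - 36))*(55 - 20) = (101*√(36 - 36))*35 = (101*√0)*35 = (101*0)*35 = 0*35 = 0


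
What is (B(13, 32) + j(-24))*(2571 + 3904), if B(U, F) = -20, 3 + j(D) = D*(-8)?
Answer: 1094275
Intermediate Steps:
j(D) = -3 - 8*D (j(D) = -3 + D*(-8) = -3 - 8*D)
(B(13, 32) + j(-24))*(2571 + 3904) = (-20 + (-3 - 8*(-24)))*(2571 + 3904) = (-20 + (-3 + 192))*6475 = (-20 + 189)*6475 = 169*6475 = 1094275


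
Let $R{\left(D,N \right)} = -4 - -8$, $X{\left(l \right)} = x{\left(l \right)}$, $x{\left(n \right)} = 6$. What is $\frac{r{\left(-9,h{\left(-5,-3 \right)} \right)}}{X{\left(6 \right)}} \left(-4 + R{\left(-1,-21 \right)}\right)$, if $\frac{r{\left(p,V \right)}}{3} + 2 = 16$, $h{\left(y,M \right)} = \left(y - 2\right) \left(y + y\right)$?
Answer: $0$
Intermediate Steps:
$h{\left(y,M \right)} = 2 y \left(-2 + y\right)$ ($h{\left(y,M \right)} = \left(-2 + y\right) 2 y = 2 y \left(-2 + y\right)$)
$r{\left(p,V \right)} = 42$ ($r{\left(p,V \right)} = -6 + 3 \cdot 16 = -6 + 48 = 42$)
$X{\left(l \right)} = 6$
$R{\left(D,N \right)} = 4$ ($R{\left(D,N \right)} = -4 + 8 = 4$)
$\frac{r{\left(-9,h{\left(-5,-3 \right)} \right)}}{X{\left(6 \right)}} \left(-4 + R{\left(-1,-21 \right)}\right) = \frac{42}{6} \left(-4 + 4\right) = 42 \cdot \frac{1}{6} \cdot 0 = 7 \cdot 0 = 0$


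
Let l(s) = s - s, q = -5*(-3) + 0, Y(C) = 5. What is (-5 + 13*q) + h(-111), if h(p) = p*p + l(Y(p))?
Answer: 12511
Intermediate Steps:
q = 15 (q = 15 + 0 = 15)
l(s) = 0
h(p) = p² (h(p) = p*p + 0 = p² + 0 = p²)
(-5 + 13*q) + h(-111) = (-5 + 13*15) + (-111)² = (-5 + 195) + 12321 = 190 + 12321 = 12511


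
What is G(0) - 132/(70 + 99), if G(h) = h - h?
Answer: -132/169 ≈ -0.78106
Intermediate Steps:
G(h) = 0
G(0) - 132/(70 + 99) = 0 - 132/(70 + 99) = 0 - 132/169 = -132/169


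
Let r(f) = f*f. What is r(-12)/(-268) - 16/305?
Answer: -12052/20435 ≈ -0.58977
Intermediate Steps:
r(f) = f**2
r(-12)/(-268) - 16/305 = (-12)**2/(-268) - 16/305 = 144*(-1/268) - 16*1/305 = -36/67 - 16/305 = -12052/20435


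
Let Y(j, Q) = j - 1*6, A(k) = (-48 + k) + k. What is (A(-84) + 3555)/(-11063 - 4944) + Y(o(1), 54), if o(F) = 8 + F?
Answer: 44682/16007 ≈ 2.7914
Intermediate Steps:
A(k) = -48 + 2*k
Y(j, Q) = -6 + j (Y(j, Q) = j - 6 = -6 + j)
(A(-84) + 3555)/(-11063 - 4944) + Y(o(1), 54) = ((-48 + 2*(-84)) + 3555)/(-11063 - 4944) + (-6 + (8 + 1)) = ((-48 - 168) + 3555)/(-16007) + (-6 + 9) = (-216 + 3555)*(-1/16007) + 3 = 3339*(-1/16007) + 3 = -3339/16007 + 3 = 44682/16007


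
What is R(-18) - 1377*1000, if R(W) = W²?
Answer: -1376676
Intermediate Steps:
R(-18) - 1377*1000 = (-18)² - 1377*1000 = 324 - 1377000 = -1376676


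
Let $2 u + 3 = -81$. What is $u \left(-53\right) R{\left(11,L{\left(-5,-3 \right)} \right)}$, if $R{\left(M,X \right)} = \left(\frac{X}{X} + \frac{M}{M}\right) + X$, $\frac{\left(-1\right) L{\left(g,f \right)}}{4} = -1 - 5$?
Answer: $57876$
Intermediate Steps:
$u = -42$ ($u = - \frac{3}{2} + \frac{1}{2} \left(-81\right) = - \frac{3}{2} - \frac{81}{2} = -42$)
$L{\left(g,f \right)} = 24$ ($L{\left(g,f \right)} = - 4 \left(-1 - 5\right) = \left(-4\right) \left(-6\right) = 24$)
$R{\left(M,X \right)} = 2 + X$ ($R{\left(M,X \right)} = \left(1 + 1\right) + X = 2 + X$)
$u \left(-53\right) R{\left(11,L{\left(-5,-3 \right)} \right)} = \left(-42\right) \left(-53\right) \left(2 + 24\right) = 2226 \cdot 26 = 57876$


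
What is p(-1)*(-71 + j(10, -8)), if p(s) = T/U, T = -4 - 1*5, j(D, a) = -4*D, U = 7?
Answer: 999/7 ≈ 142.71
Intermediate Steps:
T = -9 (T = -4 - 5 = -9)
p(s) = -9/7
p(-1)*(-71 + j(10, -8)) = -9*(-71 - 4*10)/7 = -9*(-71 - 40)/7 = -9/7*(-111) = 999/7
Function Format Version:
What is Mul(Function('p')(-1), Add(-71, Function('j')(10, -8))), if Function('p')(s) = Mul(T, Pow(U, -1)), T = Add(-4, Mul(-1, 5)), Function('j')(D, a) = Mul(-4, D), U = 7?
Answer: Rational(999, 7) ≈ 142.71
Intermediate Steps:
T = -9 (T = Add(-4, -5) = -9)
Function('p')(s) = Rational(-9, 7) (Function('p')(s) = Mul(-9, Pow(7, -1)) = Mul(-9, Rational(1, 7)) = Rational(-9, 7))
Mul(Function('p')(-1), Add(-71, Function('j')(10, -8))) = Mul(Rational(-9, 7), Add(-71, Mul(-4, 10))) = Mul(Rational(-9, 7), Add(-71, -40)) = Mul(Rational(-9, 7), -111) = Rational(999, 7)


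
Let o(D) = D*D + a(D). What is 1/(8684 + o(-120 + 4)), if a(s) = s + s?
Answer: 1/21908 ≈ 4.5645e-5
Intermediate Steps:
a(s) = 2*s
o(D) = D² + 2*D (o(D) = D*D + 2*D = D² + 2*D)
1/(8684 + o(-120 + 4)) = 1/(8684 + (-120 + 4)*(2 + (-120 + 4))) = 1/(8684 - 116*(2 - 116)) = 1/(8684 - 116*(-114)) = 1/(8684 + 13224) = 1/21908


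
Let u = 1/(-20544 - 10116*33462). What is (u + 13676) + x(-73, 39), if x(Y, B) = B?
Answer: 14070834577799/1025944920 ≈ 13715.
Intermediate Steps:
u = -1/1025944920 (u = (1/33462)/(-30660) = -1/30660*1/33462 = -1/1025944920 ≈ -9.7471e-10)
(u + 13676) + x(-73, 39) = (-1/1025944920 + 13676) + 39 = 14030822725919/1025944920 + 39 = 14070834577799/1025944920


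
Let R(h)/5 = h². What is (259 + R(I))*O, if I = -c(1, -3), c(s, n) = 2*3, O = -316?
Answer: -138724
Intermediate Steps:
c(s, n) = 6
I = -6 (I = -1*6 = -6)
R(h) = 5*h²
(259 + R(I))*O = (259 + 5*(-6)²)*(-316) = (259 + 5*36)*(-316) = (259 + 180)*(-316) = 439*(-316) = -138724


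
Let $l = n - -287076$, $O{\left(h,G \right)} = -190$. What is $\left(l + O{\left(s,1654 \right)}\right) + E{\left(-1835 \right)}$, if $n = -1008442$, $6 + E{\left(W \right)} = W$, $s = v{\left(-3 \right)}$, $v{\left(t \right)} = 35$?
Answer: $-723397$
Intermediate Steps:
$s = 35$
$E{\left(W \right)} = -6 + W$
$l = -721366$ ($l = -1008442 - -287076 = -1008442 + 287076 = -721366$)
$\left(l + O{\left(s,1654 \right)}\right) + E{\left(-1835 \right)} = \left(-721366 - 190\right) - 1841 = -721556 - 1841 = -723397$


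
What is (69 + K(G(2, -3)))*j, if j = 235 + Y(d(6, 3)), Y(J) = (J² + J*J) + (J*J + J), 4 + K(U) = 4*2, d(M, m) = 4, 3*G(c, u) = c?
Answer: 20951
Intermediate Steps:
G(c, u) = c/3
K(U) = 4 (K(U) = -4 + 4*2 = -4 + 8 = 4)
Y(J) = J + 3*J² (Y(J) = (J² + J²) + (J² + J) = 2*J² + (J + J²) = J + 3*J²)
j = 287 (j = 235 + 4*(1 + 3*4) = 235 + 4*(1 + 12) = 235 + 4*13 = 235 + 52 = 287)
(69 + K(G(2, -3)))*j = (69 + 4)*287 = 73*287 = 20951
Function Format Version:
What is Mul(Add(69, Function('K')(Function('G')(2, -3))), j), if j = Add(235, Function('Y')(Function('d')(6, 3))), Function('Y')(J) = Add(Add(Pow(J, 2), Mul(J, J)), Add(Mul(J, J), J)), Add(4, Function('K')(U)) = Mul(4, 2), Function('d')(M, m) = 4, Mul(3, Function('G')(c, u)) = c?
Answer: 20951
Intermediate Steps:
Function('G')(c, u) = Mul(Rational(1, 3), c)
Function('K')(U) = 4 (Function('K')(U) = Add(-4, Mul(4, 2)) = Add(-4, 8) = 4)
Function('Y')(J) = Add(J, Mul(3, Pow(J, 2))) (Function('Y')(J) = Add(Add(Pow(J, 2), Pow(J, 2)), Add(Pow(J, 2), J)) = Add(Mul(2, Pow(J, 2)), Add(J, Pow(J, 2))) = Add(J, Mul(3, Pow(J, 2))))
j = 287 (j = Add(235, Mul(4, Add(1, Mul(3, 4)))) = Add(235, Mul(4, Add(1, 12))) = Add(235, Mul(4, 13)) = Add(235, 52) = 287)
Mul(Add(69, Function('K')(Function('G')(2, -3))), j) = Mul(Add(69, 4), 287) = Mul(73, 287) = 20951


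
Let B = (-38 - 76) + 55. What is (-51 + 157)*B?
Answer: -6254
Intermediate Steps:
B = -59 (B = -114 + 55 = -59)
(-51 + 157)*B = (-51 + 157)*(-59) = 106*(-59) = -6254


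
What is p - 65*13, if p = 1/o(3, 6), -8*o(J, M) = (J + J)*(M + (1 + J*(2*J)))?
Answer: -63379/75 ≈ -845.05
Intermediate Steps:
o(J, M) = -J*(1 + M + 2*J**2)/4 (o(J, M) = -(J + J)*(M + (1 + J*(2*J)))/8 = -2*J*(M + (1 + 2*J**2))/8 = -2*J*(1 + M + 2*J**2)/8 = -J*(1 + M + 2*J**2)/4)
p = -4/75 (p = 1/(-1/4*3*(1 + 6 + 2*3**2)) = 1/(-1/4*3*(1 + 6 + 2*9)) = 1/(-1/4*3*(1 + 6 + 18)) = 1/(-1/4*3*25) = 1/(-75/4) = -4/75 ≈ -0.053333)
p - 65*13 = -4/75 - 65*13 = -4/75 - 845 = -63379/75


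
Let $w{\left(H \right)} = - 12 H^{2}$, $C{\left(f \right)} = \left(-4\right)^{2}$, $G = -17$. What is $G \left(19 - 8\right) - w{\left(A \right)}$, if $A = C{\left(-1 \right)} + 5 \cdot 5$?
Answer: $19985$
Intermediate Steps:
$C{\left(f \right)} = 16$
$A = 41$ ($A = 16 + 5 \cdot 5 = 16 + 25 = 41$)
$G \left(19 - 8\right) - w{\left(A \right)} = - 17 \left(19 - 8\right) - - 12 \cdot 41^{2} = \left(-17\right) 11 - \left(-12\right) 1681 = -187 - -20172 = -187 + 20172 = 19985$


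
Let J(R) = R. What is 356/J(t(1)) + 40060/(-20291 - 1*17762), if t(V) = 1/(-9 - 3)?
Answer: -162602476/38053 ≈ -4273.1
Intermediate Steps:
t(V) = -1/12 (t(V) = 1/(-12) = -1/12)
356/J(t(1)) + 40060/(-20291 - 1*17762) = 356/(-1/12) + 40060/(-20291 - 1*17762) = 356*(-12) + 40060/(-20291 - 17762) = -4272 + 40060/(-38053) = -4272 + 40060*(-1/38053) = -4272 - 40060/38053 = -162602476/38053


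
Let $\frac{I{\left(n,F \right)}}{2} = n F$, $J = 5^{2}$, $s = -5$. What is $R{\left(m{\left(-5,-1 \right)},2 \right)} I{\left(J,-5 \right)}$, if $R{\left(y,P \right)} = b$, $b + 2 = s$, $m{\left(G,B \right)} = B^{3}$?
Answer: $1750$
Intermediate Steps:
$b = -7$ ($b = -2 - 5 = -7$)
$R{\left(y,P \right)} = -7$
$J = 25$
$I{\left(n,F \right)} = 2 F n$ ($I{\left(n,F \right)} = 2 n F = 2 F n$)
$R{\left(m{\left(-5,-1 \right)},2 \right)} I{\left(J,-5 \right)} = - 7 \cdot 2 \left(-5\right) 25 = \left(-7\right) \left(-250\right) = 1750$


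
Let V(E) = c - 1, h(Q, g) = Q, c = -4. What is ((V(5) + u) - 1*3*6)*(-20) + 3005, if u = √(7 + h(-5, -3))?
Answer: 3465 - 20*√2 ≈ 3436.7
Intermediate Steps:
V(E) = -5 (V(E) = -4 - 1 = -5)
u = √2 (u = √(7 - 5) = √2 ≈ 1.4142)
((V(5) + u) - 1*3*6)*(-20) + 3005 = ((-5 + √2) - 1*3*6)*(-20) + 3005 = ((-5 + √2) - 3*6)*(-20) + 3005 = ((-5 + √2) - 18)*(-20) + 3005 = (-23 + √2)*(-20) + 3005 = (460 - 20*√2) + 3005 = 3465 - 20*√2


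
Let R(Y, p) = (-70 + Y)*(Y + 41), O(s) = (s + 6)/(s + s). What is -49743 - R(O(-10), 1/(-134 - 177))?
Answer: -1171681/25 ≈ -46867.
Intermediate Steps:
O(s) = (6 + s)/(2*s) (O(s) = (6 + s)/((2*s)) = (6 + s)*(1/(2*s)) = (6 + s)/(2*s))
R(Y, p) = (-70 + Y)*(41 + Y)
-49743 - R(O(-10), 1/(-134 - 177)) = -49743 - (-2870 + ((½)*(6 - 10)/(-10))² - 29*(6 - 10)/(2*(-10))) = -49743 - (-2870 + ((½)*(-⅒)*(-4))² - 29*(-1)*(-4)/(2*10)) = -49743 - (-2870 + (⅕)² - 29*⅕) = -49743 - (-2870 + 1/25 - 29/5) = -49743 - 1*(-71894/25) = -49743 + 71894/25 = -1171681/25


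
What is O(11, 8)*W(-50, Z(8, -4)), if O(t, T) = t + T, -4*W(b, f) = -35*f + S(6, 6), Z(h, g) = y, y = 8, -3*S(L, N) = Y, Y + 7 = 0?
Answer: 15827/12 ≈ 1318.9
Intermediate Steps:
Y = -7 (Y = -7 + 0 = -7)
S(L, N) = 7/3 (S(L, N) = -⅓*(-7) = 7/3)
Z(h, g) = 8
W(b, f) = -7/12 + 35*f/4 (W(b, f) = -(-35*f + 7/3)/4 = -(7/3 - 35*f)/4 = -7/12 + 35*f/4)
O(t, T) = T + t
O(11, 8)*W(-50, Z(8, -4)) = (8 + 11)*(-7/12 + (35/4)*8) = 19*(-7/12 + 70) = 19*(833/12) = 15827/12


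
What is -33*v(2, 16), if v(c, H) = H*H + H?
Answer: -8976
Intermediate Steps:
v(c, H) = H + H² (v(c, H) = H² + H = H + H²)
-33*v(2, 16) = -528*(1 + 16) = -528*17 = -33*272 = -8976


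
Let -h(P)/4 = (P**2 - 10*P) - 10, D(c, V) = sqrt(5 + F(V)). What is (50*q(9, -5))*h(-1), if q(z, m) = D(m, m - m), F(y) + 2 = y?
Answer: -200*sqrt(3) ≈ -346.41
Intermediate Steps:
F(y) = -2 + y
D(c, V) = sqrt(3 + V) (D(c, V) = sqrt(5 + (-2 + V)) = sqrt(3 + V))
h(P) = 40 - 4*P**2 + 40*P (h(P) = -4*((P**2 - 10*P) - 10) = -4*(-10 + P**2 - 10*P) = 40 - 4*P**2 + 40*P)
q(z, m) = sqrt(3) (q(z, m) = sqrt(3 + (m - m)) = sqrt(3 + 0) = sqrt(3))
(50*q(9, -5))*h(-1) = (50*sqrt(3))*(40 - 4*(-1)**2 + 40*(-1)) = (50*sqrt(3))*(40 - 4*1 - 40) = (50*sqrt(3))*(40 - 4 - 40) = (50*sqrt(3))*(-4) = -200*sqrt(3)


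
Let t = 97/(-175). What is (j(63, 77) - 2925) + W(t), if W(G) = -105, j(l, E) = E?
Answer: -2953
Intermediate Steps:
t = -97/175 (t = 97*(-1/175) = -97/175 ≈ -0.55429)
(j(63, 77) - 2925) + W(t) = (77 - 2925) - 105 = -2848 - 105 = -2953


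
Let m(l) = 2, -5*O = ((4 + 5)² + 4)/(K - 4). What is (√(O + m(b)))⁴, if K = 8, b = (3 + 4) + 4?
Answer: 81/16 ≈ 5.0625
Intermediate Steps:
b = 11 (b = 7 + 4 = 11)
O = -17/4 (O = -((4 + 5)² + 4)/(5*(8 - 4)) = -(9² + 4)/(5*4) = -(81 + 4)/(5*4) = -17/4 ≈ -4.2500)
(√(O + m(b)))⁴ = (√(-17/4 + 2))⁴ = (√(-9/4))⁴ = (3*I/2)⁴ = 81/16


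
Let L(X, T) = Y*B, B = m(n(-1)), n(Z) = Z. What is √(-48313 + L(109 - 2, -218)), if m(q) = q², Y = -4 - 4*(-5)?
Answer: I*√48297 ≈ 219.77*I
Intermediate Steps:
Y = 16 (Y = -4 + 20 = 16)
B = 1 (B = (-1)² = 1)
L(X, T) = 16 (L(X, T) = 16*1 = 16)
√(-48313 + L(109 - 2, -218)) = √(-48313 + 16) = √(-48297) = I*√48297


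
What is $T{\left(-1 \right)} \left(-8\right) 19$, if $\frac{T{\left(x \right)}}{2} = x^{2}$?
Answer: $-304$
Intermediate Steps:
$T{\left(x \right)} = 2 x^{2}$
$T{\left(-1 \right)} \left(-8\right) 19 = 2 \left(-1\right)^{2} \left(-8\right) 19 = 2 \cdot 1 \left(-8\right) 19 = 2 \left(-8\right) 19 = \left(-16\right) 19 = -304$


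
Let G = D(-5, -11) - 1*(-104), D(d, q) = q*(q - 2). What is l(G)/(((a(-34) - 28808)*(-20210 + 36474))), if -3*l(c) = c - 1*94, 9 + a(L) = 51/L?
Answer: 51/468704084 ≈ 1.0881e-7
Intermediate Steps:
D(d, q) = q*(-2 + q)
a(L) = -9 + 51/L
G = 247 (G = -11*(-2 - 11) - 1*(-104) = -11*(-13) + 104 = 143 + 104 = 247)
l(c) = 94/3 - c/3 (l(c) = -(c - 1*94)/3 = -(c - 94)/3 = -(-94 + c)/3 = 94/3 - c/3)
l(G)/(((a(-34) - 28808)*(-20210 + 36474))) = (94/3 - ⅓*247)/((((-9 + 51/(-34)) - 28808)*(-20210 + 36474))) = (94/3 - 247/3)/((((-9 + 51*(-1/34)) - 28808)*16264)) = -51*1/(16264*((-9 - 3/2) - 28808)) = -51*1/(16264*(-21/2 - 28808)) = -51/((-57637/2*16264)) = -51/(-468704084) = -51*(-1/468704084) = 51/468704084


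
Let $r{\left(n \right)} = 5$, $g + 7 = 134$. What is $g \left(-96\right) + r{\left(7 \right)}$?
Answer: $-12187$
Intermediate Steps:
$g = 127$ ($g = -7 + 134 = 127$)
$g \left(-96\right) + r{\left(7 \right)} = 127 \left(-96\right) + 5 = -12192 + 5 = -12187$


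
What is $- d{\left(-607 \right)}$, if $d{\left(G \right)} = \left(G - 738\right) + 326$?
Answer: $1019$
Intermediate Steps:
$d{\left(G \right)} = -412 + G$ ($d{\left(G \right)} = \left(-738 + G\right) + 326 = -412 + G$)
$- d{\left(-607 \right)} = - (-412 - 607) = \left(-1\right) \left(-1019\right) = 1019$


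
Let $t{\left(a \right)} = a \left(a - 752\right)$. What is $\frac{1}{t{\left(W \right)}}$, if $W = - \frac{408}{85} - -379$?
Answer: $- \frac{25}{3534319} \approx -7.0735 \cdot 10^{-6}$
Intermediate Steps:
$W = \frac{1871}{5}$ ($W = \left(-408\right) \frac{1}{85} + 379 = - \frac{24}{5} + 379 = \frac{1871}{5} \approx 374.2$)
$t{\left(a \right)} = a \left(-752 + a\right)$
$\frac{1}{t{\left(W \right)}} = \frac{1}{\frac{1871}{5} \left(-752 + \frac{1871}{5}\right)} = \frac{1}{\frac{1871}{5} \left(- \frac{1889}{5}\right)} = \frac{1}{- \frac{3534319}{25}} = - \frac{25}{3534319}$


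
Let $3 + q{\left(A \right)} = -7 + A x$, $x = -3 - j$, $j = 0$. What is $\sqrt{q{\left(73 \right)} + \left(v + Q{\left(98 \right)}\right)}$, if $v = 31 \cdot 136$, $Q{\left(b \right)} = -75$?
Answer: $2 \sqrt{978} \approx 62.546$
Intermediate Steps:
$v = 4216$
$x = -3$ ($x = -3 - 0 = -3 + 0 = -3$)
$q{\left(A \right)} = -10 - 3 A$ ($q{\left(A \right)} = -3 + \left(-7 + A \left(-3\right)\right) = -3 - \left(7 + 3 A\right) = -10 - 3 A$)
$\sqrt{q{\left(73 \right)} + \left(v + Q{\left(98 \right)}\right)} = \sqrt{\left(-10 - 219\right) + \left(4216 - 75\right)} = \sqrt{\left(-10 - 219\right) + 4141} = \sqrt{-229 + 4141} = \sqrt{3912} = 2 \sqrt{978}$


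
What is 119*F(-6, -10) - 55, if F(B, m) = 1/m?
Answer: -669/10 ≈ -66.900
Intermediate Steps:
119*F(-6, -10) - 55 = 119/(-10) - 55 = 119*(-⅒) - 55 = -119/10 - 55 = -669/10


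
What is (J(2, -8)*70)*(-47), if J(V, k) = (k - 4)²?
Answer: -473760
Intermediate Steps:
J(V, k) = (-4 + k)²
(J(2, -8)*70)*(-47) = ((-4 - 8)²*70)*(-47) = ((-12)²*70)*(-47) = (144*70)*(-47) = 10080*(-47) = -473760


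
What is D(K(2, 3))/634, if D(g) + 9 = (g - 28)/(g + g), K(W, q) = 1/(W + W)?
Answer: -129/1268 ≈ -0.10173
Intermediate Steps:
K(W, q) = 1/(2*W)
D(g) = -9 + (-28 + g)/(2*g) (D(g) = -9 + (g - 28)/(g + g) = -9 + (-28 + g)/((2*g)) = -9 + (-28 + g)*(1/(2*g)) = -9 + (-28 + g)/(2*g))
D(K(2, 3))/634 = (-17/2 - 14/((½)/2))/634 = (-17/2 - 14/((½)*(½)))*(1/634) = (-17/2 - 14/¼)*(1/634) = (-17/2 - 14*4)*(1/634) = (-17/2 - 56)*(1/634) = -129/2*1/634 = -129/1268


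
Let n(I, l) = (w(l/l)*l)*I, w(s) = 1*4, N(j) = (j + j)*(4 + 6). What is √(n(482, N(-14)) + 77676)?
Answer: 2*I*√115541 ≈ 679.83*I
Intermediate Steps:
N(j) = 20*j (N(j) = (2*j)*10 = 20*j)
w(s) = 4
n(I, l) = 4*I*l (n(I, l) = (4*l)*I = 4*I*l)
√(n(482, N(-14)) + 77676) = √(4*482*(20*(-14)) + 77676) = √(4*482*(-280) + 77676) = √(-539840 + 77676) = √(-462164) = 2*I*√115541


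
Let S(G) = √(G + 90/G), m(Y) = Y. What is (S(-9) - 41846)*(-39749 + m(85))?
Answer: 1659779744 - 39664*I*√19 ≈ 1.6598e+9 - 1.7289e+5*I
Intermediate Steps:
(S(-9) - 41846)*(-39749 + m(85)) = (√(-9 + 90/(-9)) - 41846)*(-39749 + 85) = (√(-9 + 90*(-⅑)) - 41846)*(-39664) = (√(-9 - 10) - 41846)*(-39664) = (√(-19) - 41846)*(-39664) = (I*√19 - 41846)*(-39664) = (-41846 + I*√19)*(-39664) = 1659779744 - 39664*I*√19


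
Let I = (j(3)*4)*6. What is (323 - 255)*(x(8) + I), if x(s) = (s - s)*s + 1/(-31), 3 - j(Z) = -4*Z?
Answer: 758812/31 ≈ 24478.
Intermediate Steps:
j(Z) = 3 + 4*Z (j(Z) = 3 - (-4)*Z = 3 + 4*Z)
I = 360 (I = ((3 + 4*3)*4)*6 = ((3 + 12)*4)*6 = (15*4)*6 = 60*6 = 360)
x(s) = -1/31 (x(s) = 0*s - 1/31 = 0 - 1/31 = -1/31)
(323 - 255)*(x(8) + I) = (323 - 255)*(-1/31 + 360) = 68*(11159/31) = 758812/31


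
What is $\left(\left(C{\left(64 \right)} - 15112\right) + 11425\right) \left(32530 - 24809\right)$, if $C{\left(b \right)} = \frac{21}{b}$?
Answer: $- \frac{1821746787}{64} \approx -2.8465 \cdot 10^{7}$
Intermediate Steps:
$\left(\left(C{\left(64 \right)} - 15112\right) + 11425\right) \left(32530 - 24809\right) = \left(\left(\frac{21}{64} - 15112\right) + 11425\right) \left(32530 - 24809\right) = \left(\left(21 \cdot \frac{1}{64} - 15112\right) + 11425\right) 7721 = \left(\left(\frac{21}{64} - 15112\right) + 11425\right) 7721 = \left(- \frac{967147}{64} + 11425\right) 7721 = \left(- \frac{235947}{64}\right) 7721 = - \frac{1821746787}{64}$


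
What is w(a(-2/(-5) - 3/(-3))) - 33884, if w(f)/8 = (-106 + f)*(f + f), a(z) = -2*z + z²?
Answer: -20280044/625 ≈ -32448.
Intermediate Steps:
a(z) = z² - 2*z
w(f) = 16*f*(-106 + f) (w(f) = 8*((-106 + f)*(f + f)) = 8*((-106 + f)*(2*f)) = 8*(2*f*(-106 + f)) = 16*f*(-106 + f))
w(a(-2/(-5) - 3/(-3))) - 33884 = 16*((-2/(-5) - 3/(-3))*(-2 + (-2/(-5) - 3/(-3))))*(-106 + (-2/(-5) - 3/(-3))*(-2 + (-2/(-5) - 3/(-3)))) - 33884 = 16*((-2*(-⅕) - 3*(-⅓))*(-2 + (-2*(-⅕) - 3*(-⅓))))*(-106 + (-2*(-⅕) - 3*(-⅓))*(-2 + (-2*(-⅕) - 3*(-⅓)))) - 33884 = 16*((⅖ + 1)*(-2 + (⅖ + 1)))*(-106 + (⅖ + 1)*(-2 + (⅖ + 1))) - 33884 = 16*(7*(-2 + 7/5)/5)*(-106 + 7*(-2 + 7/5)/5) - 33884 = 16*((7/5)*(-⅗))*(-106 + (7/5)*(-⅗)) - 33884 = 16*(-21/25)*(-106 - 21/25) - 33884 = 16*(-21/25)*(-2671/25) - 33884 = 897456/625 - 33884 = -20280044/625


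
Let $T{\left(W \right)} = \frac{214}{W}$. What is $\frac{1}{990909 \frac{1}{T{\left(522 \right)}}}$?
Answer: $\frac{107}{258627249} \approx 4.1372 \cdot 10^{-7}$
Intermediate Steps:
$\frac{1}{990909 \frac{1}{T{\left(522 \right)}}} = \frac{1}{990909 \frac{1}{214 \cdot \frac{1}{522}}} = \frac{1}{990909 \frac{1}{\frac{107}{261}}} = \frac{1}{990909 \cdot \frac{261}{107}} = \frac{1}{\frac{258627249}{107}} = \frac{107}{258627249}$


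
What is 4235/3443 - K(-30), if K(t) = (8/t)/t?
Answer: 85999/70425 ≈ 1.2211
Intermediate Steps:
K(t) = 8/t**2
4235/3443 - K(-30) = 4235/3443 - 8/(-30)**2 = 4235*(1/3443) - 8/900 = 385/313 - 1*2/225 = 385/313 - 2/225 = 85999/70425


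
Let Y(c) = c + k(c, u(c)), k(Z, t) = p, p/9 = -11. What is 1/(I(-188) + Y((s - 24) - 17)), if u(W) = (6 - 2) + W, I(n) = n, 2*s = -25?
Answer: -2/681 ≈ -0.0029369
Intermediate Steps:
p = -99 (p = 9*(-11) = -99)
s = -25/2 (s = (1/2)*(-25) = -25/2 ≈ -12.500)
u(W) = 4 + W
k(Z, t) = -99
Y(c) = -99 + c (Y(c) = c - 99 = -99 + c)
1/(I(-188) + Y((s - 24) - 17)) = 1/(-188 + (-99 + ((-25/2 - 24) - 17))) = 1/(-188 + (-99 + (-73/2 - 17))) = 1/(-188 + (-99 - 107/2)) = 1/(-188 - 305/2) = 1/(-681/2) = -2/681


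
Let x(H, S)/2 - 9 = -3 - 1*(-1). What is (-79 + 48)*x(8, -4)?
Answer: -434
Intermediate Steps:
x(H, S) = 14 (x(H, S) = 18 + 2*(-3 - 1*(-1)) = 18 + 2*(-3 + 1) = 18 + 2*(-2) = 18 - 4 = 14)
(-79 + 48)*x(8, -4) = (-79 + 48)*14 = -31*14 = -434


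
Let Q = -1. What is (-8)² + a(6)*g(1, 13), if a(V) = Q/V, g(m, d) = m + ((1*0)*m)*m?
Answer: 383/6 ≈ 63.833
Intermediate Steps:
g(m, d) = m (g(m, d) = m + (0*m)*m = m + 0*m = m + 0 = m)
a(V) = -1/V
(-8)² + a(6)*g(1, 13) = (-8)² - 1/6*1 = 64 - 1*⅙*1 = 64 - ⅙*1 = 64 - ⅙ = 383/6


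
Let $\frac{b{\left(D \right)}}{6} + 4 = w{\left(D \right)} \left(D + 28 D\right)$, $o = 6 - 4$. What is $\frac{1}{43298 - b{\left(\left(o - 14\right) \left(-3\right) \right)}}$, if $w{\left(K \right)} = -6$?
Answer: $\frac{1}{80906} \approx 1.236 \cdot 10^{-5}$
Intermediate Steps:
$o = 2$
$b{\left(D \right)} = -24 - 1044 D$ ($b{\left(D \right)} = -24 + 6 \left(- 6 \left(D + 28 D\right)\right) = -24 + 6 \left(- 6 \cdot 29 D\right) = -24 + 6 \left(- 174 D\right) = -24 - 1044 D$)
$\frac{1}{43298 - b{\left(\left(o - 14\right) \left(-3\right) \right)}} = \frac{1}{43298 - \left(-24 - 1044 \left(2 - 14\right) \left(-3\right)\right)} = \frac{1}{43298 - \left(-24 - 1044 \left(\left(-12\right) \left(-3\right)\right)\right)} = \frac{1}{43298 - \left(-24 - 37584\right)} = \frac{1}{43298 - -37608} = \frac{1}{43298 + 37608} = \frac{1}{80906}$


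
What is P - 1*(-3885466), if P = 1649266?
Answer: 5534732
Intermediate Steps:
P - 1*(-3885466) = 1649266 - 1*(-3885466) = 1649266 + 3885466 = 5534732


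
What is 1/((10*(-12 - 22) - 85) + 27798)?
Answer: 1/27373 ≈ 3.6532e-5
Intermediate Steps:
1/((10*(-12 - 22) - 85) + 27798) = 1/((10*(-34) - 85) + 27798) = 1/((-340 - 85) + 27798) = 1/(-425 + 27798) = 1/27373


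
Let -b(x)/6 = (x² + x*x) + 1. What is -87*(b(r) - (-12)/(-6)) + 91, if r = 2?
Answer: 4963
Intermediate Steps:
b(x) = -6 - 12*x² (b(x) = -6*((x² + x*x) + 1) = -6*((x² + x²) + 1) = -6*(2*x² + 1) = -6*(1 + 2*x²) = -6 - 12*x²)
-87*(b(r) - (-12)/(-6)) + 91 = -87*((-6 - 12*2²) - (-12)/(-6)) + 91 = -87*((-6 - 12*4) - (-12)*(-1)/6) + 91 = -87*((-6 - 48) - 2*1) + 91 = -87*(-54 - 2) + 91 = -87*(-56) + 91 = 4872 + 91 = 4963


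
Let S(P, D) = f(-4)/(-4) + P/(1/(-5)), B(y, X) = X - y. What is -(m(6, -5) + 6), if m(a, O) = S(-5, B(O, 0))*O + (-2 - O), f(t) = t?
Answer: 121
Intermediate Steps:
S(P, D) = 1 - 5*P (S(P, D) = -4/(-4) + P/(1/(-5)) = -4*(-1/4) + P/(-1/5) = 1 + P*(-5) = 1 - 5*P)
m(a, O) = -2 + 25*O (m(a, O) = (1 - 5*(-5))*O + (-2 - O) = (1 + 25)*O + (-2 - O) = 26*O + (-2 - O) = -2 + 25*O)
-(m(6, -5) + 6) = -((-2 + 25*(-5)) + 6) = -((-2 - 125) + 6) = -(-127 + 6) = -1*(-121) = 121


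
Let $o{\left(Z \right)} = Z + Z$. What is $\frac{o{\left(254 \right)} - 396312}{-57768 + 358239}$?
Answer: $- \frac{395804}{300471} \approx -1.3173$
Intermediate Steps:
$o{\left(Z \right)} = 2 Z$
$\frac{o{\left(254 \right)} - 396312}{-57768 + 358239} = \frac{2 \cdot 254 - 396312}{-57768 + 358239} = \frac{508 - 396312}{300471} = \left(-395804\right) \frac{1}{300471} = - \frac{395804}{300471}$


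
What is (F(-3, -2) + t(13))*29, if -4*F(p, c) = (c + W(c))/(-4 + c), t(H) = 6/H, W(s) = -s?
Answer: 174/13 ≈ 13.385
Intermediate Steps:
F(p, c) = 0 (F(p, c) = -(c - c)/(4*(-4 + c)) = -0/(-4 + c) = -¼*0 = 0)
(F(-3, -2) + t(13))*29 = (0 + 6/13)*29 = (6/13)*29 = 174/13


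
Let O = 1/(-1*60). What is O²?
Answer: 1/3600 ≈ 0.00027778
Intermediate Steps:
O = -1/60 (O = 1/(-60) = -1/60 ≈ -0.016667)
O² = (-1/60)² = 1/3600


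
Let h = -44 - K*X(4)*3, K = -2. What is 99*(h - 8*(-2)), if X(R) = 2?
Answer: -1584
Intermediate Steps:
h = -32 (h = -44 - (-2*2)*3 = -44 - (-4)*3 = -44 - 1*(-12) = -44 + 12 = -32)
99*(h - 8*(-2)) = 99*(-32 - 8*(-2)) = 99*(-32 + 16) = 99*(-16) = -1584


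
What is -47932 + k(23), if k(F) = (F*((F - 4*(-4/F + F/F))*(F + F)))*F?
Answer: 431342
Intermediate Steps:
k(F) = 2*F**3*(-4 + F + 16/F) (k(F) = (F*((F - 4*(-4/F + 1))*(2*F)))*F = (F*((F - 4*(1 - 4/F))*(2*F)))*F = (F*((F + (-4 + 16/F))*(2*F)))*F = (F*((-4 + F + 16/F)*(2*F)))*F = (F*(2*F*(-4 + F + 16/F)))*F = (2*F**2*(-4 + F + 16/F))*F = 2*F**3*(-4 + F + 16/F))
-47932 + k(23) = -47932 + 2*23**2*(16 + 23**2 - 4*23) = -47932 + 2*529*(16 + 529 - 92) = -47932 + 2*529*453 = -47932 + 479274 = 431342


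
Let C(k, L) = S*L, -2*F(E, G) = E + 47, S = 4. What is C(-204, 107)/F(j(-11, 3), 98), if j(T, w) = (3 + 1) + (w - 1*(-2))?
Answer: -107/7 ≈ -15.286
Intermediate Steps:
j(T, w) = 6 + w (j(T, w) = 4 + (w + 2) = 4 + (2 + w) = 6 + w)
F(E, G) = -47/2 - E/2 (F(E, G) = -(E + 47)/2 = -(47 + E)/2 = -47/2 - E/2)
C(k, L) = 4*L
C(-204, 107)/F(j(-11, 3), 98) = (4*107)/(-47/2 - (6 + 3)/2) = 428/(-47/2 - ½*9) = 428/(-47/2 - 9/2) = 428/(-28) = 428*(-1/28) = -107/7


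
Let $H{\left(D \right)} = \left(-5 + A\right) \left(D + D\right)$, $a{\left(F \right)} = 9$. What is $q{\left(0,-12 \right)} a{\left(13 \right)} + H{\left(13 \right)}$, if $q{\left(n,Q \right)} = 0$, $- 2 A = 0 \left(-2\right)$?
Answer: $-130$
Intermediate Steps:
$A = 0$ ($A = - \frac{0 \left(-2\right)}{2} = \left(- \frac{1}{2}\right) 0 = 0$)
$H{\left(D \right)} = - 10 D$ ($H{\left(D \right)} = \left(-5 + 0\right) \left(D + D\right) = - 5 \cdot 2 D = - 10 D$)
$q{\left(0,-12 \right)} a{\left(13 \right)} + H{\left(13 \right)} = 0 \cdot 9 - 130 = 0 - 130 = -130$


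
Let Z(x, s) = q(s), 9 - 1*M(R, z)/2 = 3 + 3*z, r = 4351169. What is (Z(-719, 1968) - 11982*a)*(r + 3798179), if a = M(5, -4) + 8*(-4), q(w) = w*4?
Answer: -326430283488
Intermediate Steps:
q(w) = 4*w
M(R, z) = 12 - 6*z (M(R, z) = 18 - 2*(3 + 3*z) = 18 + (-6 - 6*z) = 12 - 6*z)
Z(x, s) = 4*s
a = 4 (a = (12 - 6*(-4)) + 8*(-4) = (12 + 24) - 32 = 36 - 32 = 4)
(Z(-719, 1968) - 11982*a)*(r + 3798179) = (4*1968 - 11982*4)*(4351169 + 3798179) = (7872 - 47928)*8149348 = -40056*8149348 = -326430283488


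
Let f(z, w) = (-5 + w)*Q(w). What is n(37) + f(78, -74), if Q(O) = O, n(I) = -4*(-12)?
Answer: 5894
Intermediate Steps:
n(I) = 48
f(z, w) = w*(-5 + w) (f(z, w) = (-5 + w)*w = w*(-5 + w))
n(37) + f(78, -74) = 48 - 74*(-5 - 74) = 48 - 74*(-79) = 48 + 5846 = 5894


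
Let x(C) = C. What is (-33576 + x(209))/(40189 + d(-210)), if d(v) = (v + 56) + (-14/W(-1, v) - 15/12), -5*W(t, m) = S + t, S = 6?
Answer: -133468/160191 ≈ -0.83318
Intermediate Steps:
W(t, m) = -6/5 - t/5 (W(t, m) = -(6 + t)/5 = -6/5 - t/5)
d(v) = 275/4 + v (d(v) = (v + 56) + (-14/(-6/5 - 1/5*(-1)) - 15/12) = (56 + v) + (-14/(-6/5 + 1/5) - 15*1/12) = (56 + v) + (-14/(-1) - 5/4) = (56 + v) + (-14*(-1) - 5/4) = (56 + v) + (14 - 5/4) = (56 + v) + 51/4 = 275/4 + v)
(-33576 + x(209))/(40189 + d(-210)) = (-33576 + 209)/(40189 + (275/4 - 210)) = -33367/(40189 - 565/4) = -33367/160191/4 = -33367*4/160191 = -133468/160191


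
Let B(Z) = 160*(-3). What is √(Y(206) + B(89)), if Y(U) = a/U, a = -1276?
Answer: 7*I*√105266/103 ≈ 22.05*I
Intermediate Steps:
B(Z) = -480
Y(U) = -1276/U
√(Y(206) + B(89)) = √(-1276/206 - 480) = √(-1276*1/206 - 480) = √(-638/103 - 480) = √(-50078/103) = 7*I*√105266/103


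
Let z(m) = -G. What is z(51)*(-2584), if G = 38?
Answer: 98192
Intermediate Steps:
z(m) = -38 (z(m) = -1*38 = -38)
z(51)*(-2584) = -38*(-2584) = 98192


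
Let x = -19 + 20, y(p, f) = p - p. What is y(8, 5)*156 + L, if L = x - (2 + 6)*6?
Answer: -47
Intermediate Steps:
y(p, f) = 0
x = 1
L = -47 (L = 1 - (2 + 6)*6 = 1 - 8*6 = 1 - 1*48 = 1 - 48 = -47)
y(8, 5)*156 + L = 0*156 - 47 = 0 - 47 = -47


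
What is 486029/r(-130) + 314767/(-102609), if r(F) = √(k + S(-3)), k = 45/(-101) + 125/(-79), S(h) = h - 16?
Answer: -314767/102609 - 486029*I*√1338724599/167781 ≈ -3.0676 - 1.0599e+5*I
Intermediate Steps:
S(h) = -16 + h
k = -16180/7979 (k = 45*(-1/101) + 125*(-1/79) = -45/101 - 125/79 = -16180/7979 ≈ -2.0278)
r(F) = I*√1338724599/7979 (r(F) = √(-16180/7979 + (-16 - 3)) = √(-16180/7979 - 19) = √(-167781/7979) = I*√1338724599/7979)
486029/r(-130) + 314767/(-102609) = 486029/((I*√1338724599/7979)) + 314767/(-102609) = 486029*(-I*√1338724599/167781) + 314767*(-1/102609) = -486029*I*√1338724599/167781 - 314767/102609 = -314767/102609 - 486029*I*√1338724599/167781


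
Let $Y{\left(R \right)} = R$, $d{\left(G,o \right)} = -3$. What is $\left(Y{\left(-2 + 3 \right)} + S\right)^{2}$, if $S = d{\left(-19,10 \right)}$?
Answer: $4$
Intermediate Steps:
$S = -3$
$\left(Y{\left(-2 + 3 \right)} + S\right)^{2} = \left(\left(-2 + 3\right) - 3\right)^{2} = \left(1 - 3\right)^{2} = \left(-2\right)^{2} = 4$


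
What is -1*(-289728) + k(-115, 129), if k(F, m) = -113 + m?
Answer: 289744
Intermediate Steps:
-1*(-289728) + k(-115, 129) = -1*(-289728) + (-113 + 129) = 289728 + 16 = 289744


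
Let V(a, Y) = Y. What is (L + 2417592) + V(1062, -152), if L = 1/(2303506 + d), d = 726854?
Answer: 7325713478401/3030360 ≈ 2.4174e+6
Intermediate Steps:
L = 1/3030360 (L = 1/(2303506 + 726854) = 1/3030360 ≈ 3.2999e-7)
(L + 2417592) + V(1062, -152) = (1/3030360 + 2417592) - 152 = 7326174093121/3030360 - 152 = 7325713478401/3030360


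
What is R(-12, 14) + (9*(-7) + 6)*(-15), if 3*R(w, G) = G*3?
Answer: 869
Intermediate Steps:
R(w, G) = G (R(w, G) = (G*3)/3 = (3*G)/3 = G)
R(-12, 14) + (9*(-7) + 6)*(-15) = 14 + (9*(-7) + 6)*(-15) = 14 + (-63 + 6)*(-15) = 14 - 57*(-15) = 14 + 855 = 869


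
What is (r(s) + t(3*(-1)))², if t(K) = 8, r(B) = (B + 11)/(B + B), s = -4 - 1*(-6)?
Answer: 2025/16 ≈ 126.56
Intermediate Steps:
s = 2 (s = -4 + 6 = 2)
r(B) = (11 + B)/(2*B) (r(B) = (11 + B)/((2*B)) = (11 + B)*(1/(2*B)) = (11 + B)/(2*B))
(r(s) + t(3*(-1)))² = ((½)*(11 + 2)/2 + 8)² = ((½)*(½)*13 + 8)² = (13/4 + 8)² = (45/4)² = 2025/16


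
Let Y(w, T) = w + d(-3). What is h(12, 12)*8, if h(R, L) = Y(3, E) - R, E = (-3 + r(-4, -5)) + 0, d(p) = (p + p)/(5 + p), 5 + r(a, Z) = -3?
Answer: -96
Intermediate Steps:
r(a, Z) = -8 (r(a, Z) = -5 - 3 = -8)
d(p) = 2*p/(5 + p) (d(p) = (2*p)/(5 + p) = 2*p/(5 + p))
E = -11 (E = (-3 - 8) + 0 = -11 + 0 = -11)
Y(w, T) = -3 + w (Y(w, T) = w + 2*(-3)/(5 - 3) = w + 2*(-3)/2 = w + 2*(-3)*(1/2) = w - 3 = -3 + w)
h(R, L) = -R (h(R, L) = (-3 + 3) - R = 0 - R = -R)
h(12, 12)*8 = -1*12*8 = -12*8 = -96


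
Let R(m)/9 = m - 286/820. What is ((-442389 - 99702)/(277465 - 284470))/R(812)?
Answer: 14817154/1398661731 ≈ 0.010594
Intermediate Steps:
R(m) = -1287/410 + 9*m (R(m) = 9*(m - 286/820) = 9*(m - 286*1/820) = 9*(m - 143/410) = 9*(-143/410 + m) = -1287/410 + 9*m)
((-442389 - 99702)/(277465 - 284470))/R(812) = ((-442389 - 99702)/(277465 - 284470))/(-1287/410 + 9*812) = (-542091/(-7005))/(-1287/410 + 7308) = (-542091*(-1/7005))/(2994993/410) = (180697/2335)*(410/2994993) = 14817154/1398661731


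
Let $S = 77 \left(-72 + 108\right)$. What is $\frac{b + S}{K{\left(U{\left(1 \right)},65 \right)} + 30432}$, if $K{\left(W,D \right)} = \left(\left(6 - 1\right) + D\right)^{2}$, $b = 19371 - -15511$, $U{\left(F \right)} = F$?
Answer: $\frac{18827}{17666} \approx 1.0657$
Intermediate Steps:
$b = 34882$ ($b = 19371 + 15511 = 34882$)
$K{\left(W,D \right)} = \left(5 + D\right)^{2}$
$S = 2772$ ($S = 77 \cdot 36 = 2772$)
$\frac{b + S}{K{\left(U{\left(1 \right)},65 \right)} + 30432} = \frac{34882 + 2772}{\left(5 + 65\right)^{2} + 30432} = \frac{37654}{70^{2} + 30432} = \frac{37654}{4900 + 30432} = \frac{37654}{35332} = 37654 \cdot \frac{1}{35332} = \frac{18827}{17666}$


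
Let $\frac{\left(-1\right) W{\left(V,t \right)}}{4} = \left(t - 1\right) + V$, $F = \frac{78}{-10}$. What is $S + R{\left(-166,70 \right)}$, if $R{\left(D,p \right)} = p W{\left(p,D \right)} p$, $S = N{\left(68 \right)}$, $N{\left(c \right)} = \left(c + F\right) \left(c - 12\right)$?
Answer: $\frac{9522856}{5} \approx 1.9046 \cdot 10^{6}$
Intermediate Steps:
$F = - \frac{39}{5}$ ($F = 78 \left(- \frac{1}{10}\right) = - \frac{39}{5} \approx -7.8$)
$N{\left(c \right)} = \left(-12 + c\right) \left(- \frac{39}{5} + c\right)$ ($N{\left(c \right)} = \left(c - \frac{39}{5}\right) \left(c - 12\right) = \left(- \frac{39}{5} + c\right) \left(-12 + c\right) = \left(-12 + c\right) \left(- \frac{39}{5} + c\right)$)
$W{\left(V,t \right)} = 4 - 4 V - 4 t$ ($W{\left(V,t \right)} = - 4 \left(\left(t - 1\right) + V\right) = - 4 \left(\left(-1 + t\right) + V\right) = - 4 \left(-1 + V + t\right) = 4 - 4 V - 4 t$)
$S = \frac{16856}{5}$ ($S = \frac{468}{5} + 68^{2} - \frac{6732}{5} = \frac{468}{5} + 4624 - \frac{6732}{5} = \frac{16856}{5} \approx 3371.2$)
$R{\left(D,p \right)} = p^{2} \left(4 - 4 D - 4 p\right)$ ($R{\left(D,p \right)} = p \left(4 - 4 p - 4 D\right) p = p \left(4 - 4 D - 4 p\right) p = p^{2} \left(4 - 4 D - 4 p\right)$)
$S + R{\left(-166,70 \right)} = \frac{16856}{5} + 4 \cdot 70^{2} \left(1 - -166 - 70\right) = \frac{16856}{5} + 4 \cdot 4900 \left(1 + 166 - 70\right) = \frac{16856}{5} + 4 \cdot 4900 \cdot 97 = \frac{16856}{5} + 1901200 = \frac{9522856}{5}$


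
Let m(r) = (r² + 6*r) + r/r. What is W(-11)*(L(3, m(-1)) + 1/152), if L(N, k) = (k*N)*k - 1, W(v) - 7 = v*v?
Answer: 114320/19 ≈ 6016.8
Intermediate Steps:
W(v) = 7 + v² (W(v) = 7 + v*v = 7 + v²)
m(r) = 1 + r² + 6*r (m(r) = (r² + 6*r) + 1 = 1 + r² + 6*r)
L(N, k) = -1 + N*k² (L(N, k) = (N*k)*k - 1 = N*k² - 1 = -1 + N*k²)
W(-11)*(L(3, m(-1)) + 1/152) = (7 + (-11)²)*((-1 + 3*(1 + (-1)² + 6*(-1))²) + 1/152) = (7 + 121)*((-1 + 3*(1 + 1 - 6)²) + 1/152) = 128*((-1 + 3*(-4)²) + 1/152) = 128*((-1 + 3*16) + 1/152) = 128*((-1 + 48) + 1/152) = 128*(47 + 1/152) = 128*(7145/152) = 114320/19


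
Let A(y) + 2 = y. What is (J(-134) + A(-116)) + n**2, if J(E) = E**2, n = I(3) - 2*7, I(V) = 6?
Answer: 17902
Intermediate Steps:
A(y) = -2 + y
n = -8 (n = 6 - 2*7 = 6 - 14 = -8)
(J(-134) + A(-116)) + n**2 = ((-134)**2 + (-2 - 116)) + (-8)**2 = (17956 - 118) + 64 = 17838 + 64 = 17902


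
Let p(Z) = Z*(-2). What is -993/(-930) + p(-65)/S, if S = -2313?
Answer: 725303/717030 ≈ 1.0115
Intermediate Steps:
p(Z) = -2*Z
-993/(-930) + p(-65)/S = -993/(-930) - 2*(-65)/(-2313) = -993*(-1/930) + 130*(-1/2313) = 331/310 - 130/2313 = 725303/717030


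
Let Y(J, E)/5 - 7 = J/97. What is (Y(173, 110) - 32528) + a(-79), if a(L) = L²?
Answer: -2545579/97 ≈ -26243.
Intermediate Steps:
Y(J, E) = 35 + 5*J/97 (Y(J, E) = 35 + 5*(J/97) = 35 + 5*J/97)
(Y(173, 110) - 32528) + a(-79) = ((35 + (5/97)*173) - 32528) + (-79)² = ((35 + 865/97) - 32528) + 6241 = (4260/97 - 32528) + 6241 = -3150956/97 + 6241 = -2545579/97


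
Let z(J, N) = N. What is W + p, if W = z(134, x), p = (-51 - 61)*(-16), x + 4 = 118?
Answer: 1906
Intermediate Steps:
x = 114 (x = -4 + 118 = 114)
p = 1792 (p = -112*(-16) = 1792)
W = 114
W + p = 114 + 1792 = 1906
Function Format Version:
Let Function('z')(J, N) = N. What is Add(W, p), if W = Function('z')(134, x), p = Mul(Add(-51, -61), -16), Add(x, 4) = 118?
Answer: 1906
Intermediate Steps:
x = 114 (x = Add(-4, 118) = 114)
p = 1792 (p = Mul(-112, -16) = 1792)
W = 114
Add(W, p) = Add(114, 1792) = 1906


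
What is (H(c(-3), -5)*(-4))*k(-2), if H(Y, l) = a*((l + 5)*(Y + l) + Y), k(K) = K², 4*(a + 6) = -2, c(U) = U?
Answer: -312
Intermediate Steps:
a = -13/2 (a = -6 + (¼)*(-2) = -6 - ½ = -13/2 ≈ -6.5000)
H(Y, l) = -13*Y/2 - 13*(5 + l)*(Y + l)/2 (H(Y, l) = -13*((l + 5)*(Y + l) + Y)/2 = -13*((5 + l)*(Y + l) + Y)/2 = -13*(Y + (5 + l)*(Y + l))/2 = -13*Y/2 - 13*(5 + l)*(Y + l)/2)
(H(c(-3), -5)*(-4))*k(-2) = ((-39*(-3) - 65/2*(-5) - 13/2*(-5)² - 13/2*(-3)*(-5))*(-4))*(-2)² = ((117 + 325/2 - 13/2*25 - 195/2)*(-4))*4 = ((117 + 325/2 - 325/2 - 195/2)*(-4))*4 = ((39/2)*(-4))*4 = -78*4 = -312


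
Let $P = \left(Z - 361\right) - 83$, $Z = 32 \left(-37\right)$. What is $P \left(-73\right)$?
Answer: $118844$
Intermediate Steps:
$Z = -1184$
$P = -1628$ ($P = \left(-1184 - 361\right) - 83 = -1545 - 83 = -1628$)
$P \left(-73\right) = \left(-1628\right) \left(-73\right) = 118844$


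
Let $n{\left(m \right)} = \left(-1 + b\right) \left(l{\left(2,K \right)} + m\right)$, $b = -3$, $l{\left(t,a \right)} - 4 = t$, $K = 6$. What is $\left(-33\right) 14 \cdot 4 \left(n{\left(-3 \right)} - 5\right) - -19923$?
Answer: $51339$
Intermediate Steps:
$l{\left(t,a \right)} = 4 + t$
$n{\left(m \right)} = -24 - 4 m$ ($n{\left(m \right)} = \left(-1 - 3\right) \left(\left(4 + 2\right) + m\right) = - 4 \left(6 + m\right) = -24 - 4 m$)
$\left(-33\right) 14 \cdot 4 \left(n{\left(-3 \right)} - 5\right) - -19923 = \left(-33\right) 14 \cdot 4 \left(\left(-24 - -12\right) - 5\right) - -19923 = - 462 \cdot 4 \left(\left(-24 + 12\right) - 5\right) + 19923 = - 462 \cdot 4 \left(-12 - 5\right) + 19923 = - 462 \cdot 4 \left(-17\right) + 19923 = \left(-462\right) \left(-68\right) + 19923 = 31416 + 19923 = 51339$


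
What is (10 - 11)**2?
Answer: 1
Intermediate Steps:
(10 - 11)**2 = (-1)**2 = 1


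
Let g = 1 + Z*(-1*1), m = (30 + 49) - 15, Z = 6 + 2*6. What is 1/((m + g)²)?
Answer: 1/2209 ≈ 0.00045269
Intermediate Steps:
Z = 18 (Z = 6 + 12 = 18)
m = 64 (m = 79 - 15 = 64)
g = -17 (g = 1 + 18*(-1*1) = 1 + 18*(-1) = 1 - 18 = -17)
1/((m + g)²) = 1/((64 - 17)²) = 1/(47²) = 1/2209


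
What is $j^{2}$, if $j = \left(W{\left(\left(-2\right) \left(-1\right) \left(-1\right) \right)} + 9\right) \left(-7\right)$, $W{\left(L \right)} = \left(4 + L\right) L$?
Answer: $1225$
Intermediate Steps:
$W{\left(L \right)} = L \left(4 + L\right)$
$j = -35$ ($j = \left(\left(-2\right) \left(-1\right) \left(-1\right) \left(4 + \left(-2\right) \left(-1\right) \left(-1\right)\right) + 9\right) \left(-7\right) = \left(2 \left(-1\right) \left(4 + 2 \left(-1\right)\right) + 9\right) \left(-7\right) = \left(- 2 \left(4 - 2\right) + 9\right) \left(-7\right) = \left(\left(-2\right) 2 + 9\right) \left(-7\right) = \left(-4 + 9\right) \left(-7\right) = 5 \left(-7\right) = -35$)
$j^{2} = \left(-35\right)^{2} = 1225$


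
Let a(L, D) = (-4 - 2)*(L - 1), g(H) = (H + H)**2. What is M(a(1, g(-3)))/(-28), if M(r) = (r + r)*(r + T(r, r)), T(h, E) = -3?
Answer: 0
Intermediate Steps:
g(H) = 4*H**2 (g(H) = (2*H)**2 = 4*H**2)
a(L, D) = 6 - 6*L (a(L, D) = -6*(-1 + L) = 6 - 6*L)
M(r) = 2*r*(-3 + r) (M(r) = (r + r)*(r - 3) = (2*r)*(-3 + r) = 2*r*(-3 + r))
M(a(1, g(-3)))/(-28) = (2*(6 - 6*1)*(-3 + (6 - 6*1)))/(-28) = (2*(6 - 6)*(-3 + (6 - 6)))*(-1/28) = (2*0*(-3 + 0))*(-1/28) = (2*0*(-3))*(-1/28) = 0*(-1/28) = 0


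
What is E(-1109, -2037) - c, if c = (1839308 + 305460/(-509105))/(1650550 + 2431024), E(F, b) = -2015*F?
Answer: 464345826133594257/207794973127 ≈ 2.2346e+6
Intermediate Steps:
c = 93640059388/207794973127 (c = (1839308 + 305460*(-1/509105))/4081574 = (1839308 - 61092/101821)*(1/4081574) = (187280118776/101821)*(1/4081574) = 93640059388/207794973127 ≈ 0.45064)
E(-1109, -2037) - c = -2015*(-1109) - 1*93640059388/207794973127 = 2234635 - 93640059388/207794973127 = 464345826133594257/207794973127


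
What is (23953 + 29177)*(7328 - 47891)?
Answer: -2155112190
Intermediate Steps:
(23953 + 29177)*(7328 - 47891) = 53130*(-40563) = -2155112190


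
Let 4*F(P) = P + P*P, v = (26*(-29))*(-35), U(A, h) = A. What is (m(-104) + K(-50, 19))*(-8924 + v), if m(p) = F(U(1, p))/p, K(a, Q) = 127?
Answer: 230682195/104 ≈ 2.2181e+6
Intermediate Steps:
v = 26390 (v = -754*(-35) = 26390)
F(P) = P/4 + P²/4 (F(P) = (P + P*P)/4 = (P + P²)/4 = P/4 + P²/4)
m(p) = 1/(2*p) (m(p) = ((¼)*1*(1 + 1))/p = ((¼)*1*2)/p = 1/(2*p))
(m(-104) + K(-50, 19))*(-8924 + v) = ((½)/(-104) + 127)*(-8924 + 26390) = ((½)*(-1/104) + 127)*17466 = (-1/208 + 127)*17466 = (26415/208)*17466 = 230682195/104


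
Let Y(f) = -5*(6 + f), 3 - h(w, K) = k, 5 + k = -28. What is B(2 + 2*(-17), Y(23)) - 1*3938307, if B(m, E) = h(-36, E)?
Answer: -3938271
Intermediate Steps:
k = -33 (k = -5 - 28 = -33)
h(w, K) = 36 (h(w, K) = 3 - 1*(-33) = 3 + 33 = 36)
Y(f) = -30 - 5*f
B(m, E) = 36
B(2 + 2*(-17), Y(23)) - 1*3938307 = 36 - 1*3938307 = 36 - 3938307 = -3938271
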